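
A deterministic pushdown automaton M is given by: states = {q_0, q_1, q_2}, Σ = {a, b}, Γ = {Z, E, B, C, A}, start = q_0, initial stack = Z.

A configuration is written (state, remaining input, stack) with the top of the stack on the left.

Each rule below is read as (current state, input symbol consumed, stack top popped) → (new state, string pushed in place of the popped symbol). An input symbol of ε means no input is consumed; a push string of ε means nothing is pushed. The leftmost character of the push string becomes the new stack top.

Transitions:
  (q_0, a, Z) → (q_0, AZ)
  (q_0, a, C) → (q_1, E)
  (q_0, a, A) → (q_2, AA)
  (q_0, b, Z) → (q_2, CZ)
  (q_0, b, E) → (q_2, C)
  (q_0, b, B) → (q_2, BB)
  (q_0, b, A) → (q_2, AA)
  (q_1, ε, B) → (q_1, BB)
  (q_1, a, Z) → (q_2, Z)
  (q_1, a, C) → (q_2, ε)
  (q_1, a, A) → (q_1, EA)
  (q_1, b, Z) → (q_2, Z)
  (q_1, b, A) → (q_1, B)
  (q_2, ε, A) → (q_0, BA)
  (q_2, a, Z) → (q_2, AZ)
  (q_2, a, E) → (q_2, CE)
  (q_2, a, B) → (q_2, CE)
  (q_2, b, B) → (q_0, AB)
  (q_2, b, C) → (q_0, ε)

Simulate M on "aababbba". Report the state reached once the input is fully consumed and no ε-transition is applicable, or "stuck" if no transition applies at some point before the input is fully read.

(q_0, aababbba, Z)
  read a, top Z: go to q_0, push AZ → (q_0, ababbba, AZ)
  read a, top A: go to q_2, push AA → (q_2, babbba, AAZ)
  ε-move, top A: go to q_0, push BA → (q_0, babbba, BAAZ)
  read b, top B: go to q_2, push BB → (q_2, abbba, BBAAZ)
  read a, top B: go to q_2, push CE → (q_2, bbba, CEBAAZ)
  read b, top C: go to q_0, push ε → (q_0, bba, EBAAZ)
  read b, top E: go to q_2, push C → (q_2, ba, CBAAZ)
  read b, top C: go to q_0, push ε → (q_0, a, BAAZ)
No transition for (q_0, a, top B); M blocks with input a remaining.

stuck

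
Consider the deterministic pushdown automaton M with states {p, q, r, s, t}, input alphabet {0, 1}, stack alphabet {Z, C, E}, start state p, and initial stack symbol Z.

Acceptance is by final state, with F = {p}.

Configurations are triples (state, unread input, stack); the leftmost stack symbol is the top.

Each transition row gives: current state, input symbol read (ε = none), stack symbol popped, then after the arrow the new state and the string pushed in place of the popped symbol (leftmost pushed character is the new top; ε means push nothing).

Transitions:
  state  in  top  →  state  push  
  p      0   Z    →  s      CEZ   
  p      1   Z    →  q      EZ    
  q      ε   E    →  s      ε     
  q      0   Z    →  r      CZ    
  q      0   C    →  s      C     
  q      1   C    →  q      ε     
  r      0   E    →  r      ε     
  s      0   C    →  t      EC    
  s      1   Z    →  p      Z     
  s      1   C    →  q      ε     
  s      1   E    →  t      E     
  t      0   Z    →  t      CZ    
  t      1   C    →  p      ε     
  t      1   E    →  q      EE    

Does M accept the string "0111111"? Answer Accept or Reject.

Accept

(p, 0111111, Z)
  read 0, top Z: go to s, push CEZ → (s, 111111, CEZ)
  read 1, top C: go to q, push ε → (q, 11111, EZ)
  ε-move, top E: go to s, push ε → (s, 11111, Z)
  read 1, top Z: go to p, push Z → (p, 1111, Z)
  read 1, top Z: go to q, push EZ → (q, 111, EZ)
  ε-move, top E: go to s, push ε → (s, 111, Z)
  read 1, top Z: go to p, push Z → (p, 11, Z)
  read 1, top Z: go to q, push EZ → (q, 1, EZ)
  ε-move, top E: go to s, push ε → (s, 1, Z)
  read 1, top Z: go to p, push Z → (p, ε, Z)
All input consumed; state p ∈ F.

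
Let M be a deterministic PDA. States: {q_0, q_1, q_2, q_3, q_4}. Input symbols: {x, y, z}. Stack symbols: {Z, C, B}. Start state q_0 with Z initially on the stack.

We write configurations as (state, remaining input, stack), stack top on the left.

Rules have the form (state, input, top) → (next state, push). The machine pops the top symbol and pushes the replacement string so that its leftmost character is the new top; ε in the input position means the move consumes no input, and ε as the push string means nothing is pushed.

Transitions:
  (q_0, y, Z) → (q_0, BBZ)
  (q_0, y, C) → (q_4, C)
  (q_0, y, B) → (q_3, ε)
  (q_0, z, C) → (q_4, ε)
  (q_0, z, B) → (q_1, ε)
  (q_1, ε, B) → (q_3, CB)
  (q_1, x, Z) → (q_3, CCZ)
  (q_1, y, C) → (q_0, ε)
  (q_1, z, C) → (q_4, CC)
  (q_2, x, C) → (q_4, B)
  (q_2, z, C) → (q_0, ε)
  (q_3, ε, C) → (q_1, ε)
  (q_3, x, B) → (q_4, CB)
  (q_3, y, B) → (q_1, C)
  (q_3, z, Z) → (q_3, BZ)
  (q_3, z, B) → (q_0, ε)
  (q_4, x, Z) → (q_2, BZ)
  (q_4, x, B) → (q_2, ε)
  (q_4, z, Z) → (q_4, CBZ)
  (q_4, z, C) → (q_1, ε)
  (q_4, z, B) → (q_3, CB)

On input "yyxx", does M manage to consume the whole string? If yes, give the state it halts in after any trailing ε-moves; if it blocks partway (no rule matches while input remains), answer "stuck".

(q_0, yyxx, Z) ⊢ (q_0, yxx, BBZ) ⊢ (q_3, xx, BZ) ⊢ (q_4, x, CBZ)
No transition for (q_4, x, top C); M blocks with input x remaining.

stuck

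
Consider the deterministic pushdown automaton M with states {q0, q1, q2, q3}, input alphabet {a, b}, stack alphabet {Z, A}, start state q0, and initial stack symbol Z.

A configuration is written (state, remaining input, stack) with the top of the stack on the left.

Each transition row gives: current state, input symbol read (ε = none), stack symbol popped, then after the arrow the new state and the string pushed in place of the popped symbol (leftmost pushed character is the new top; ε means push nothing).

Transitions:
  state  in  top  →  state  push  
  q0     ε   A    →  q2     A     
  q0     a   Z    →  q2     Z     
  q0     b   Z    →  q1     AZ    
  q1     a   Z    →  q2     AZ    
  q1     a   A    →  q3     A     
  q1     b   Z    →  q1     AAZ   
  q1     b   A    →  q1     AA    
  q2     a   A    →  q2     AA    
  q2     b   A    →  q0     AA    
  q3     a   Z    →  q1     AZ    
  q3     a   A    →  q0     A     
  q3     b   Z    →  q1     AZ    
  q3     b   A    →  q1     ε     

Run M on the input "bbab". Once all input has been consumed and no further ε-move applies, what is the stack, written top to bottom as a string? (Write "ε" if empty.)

(q0, bbab, Z)
  read b, top Z: go to q1, push AZ → (q1, bab, AZ)
  read b, top A: go to q1, push AA → (q1, ab, AAZ)
  read a, top A: go to q3, push A → (q3, b, AAZ)
  read b, top A: go to q1, push ε → (q1, ε, AZ)
All input consumed in state q1 with stack AZ.

AZ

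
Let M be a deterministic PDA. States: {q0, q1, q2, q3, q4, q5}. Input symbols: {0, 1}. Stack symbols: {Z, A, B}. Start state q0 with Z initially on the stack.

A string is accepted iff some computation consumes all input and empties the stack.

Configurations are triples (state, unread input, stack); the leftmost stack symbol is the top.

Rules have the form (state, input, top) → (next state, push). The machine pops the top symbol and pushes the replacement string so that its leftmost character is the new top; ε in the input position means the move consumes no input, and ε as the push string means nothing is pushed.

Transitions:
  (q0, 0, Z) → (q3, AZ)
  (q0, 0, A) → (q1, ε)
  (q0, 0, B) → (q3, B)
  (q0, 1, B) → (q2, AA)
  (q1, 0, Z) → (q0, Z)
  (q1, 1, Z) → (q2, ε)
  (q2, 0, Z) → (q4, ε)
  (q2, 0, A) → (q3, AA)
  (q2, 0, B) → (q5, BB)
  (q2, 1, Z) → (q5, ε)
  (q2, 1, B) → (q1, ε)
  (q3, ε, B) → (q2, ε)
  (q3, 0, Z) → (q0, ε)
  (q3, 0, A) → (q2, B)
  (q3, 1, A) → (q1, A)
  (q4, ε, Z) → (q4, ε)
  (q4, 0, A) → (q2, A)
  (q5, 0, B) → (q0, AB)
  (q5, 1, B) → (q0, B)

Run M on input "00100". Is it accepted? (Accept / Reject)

Reject

(q0, 00100, Z)
  read 0, top Z: go to q3, push AZ → (q3, 0100, AZ)
  read 0, top A: go to q2, push B → (q2, 100, BZ)
  read 1, top B: go to q1, push ε → (q1, 00, Z)
  read 0, top Z: go to q0, push Z → (q0, 0, Z)
  read 0, top Z: go to q3, push AZ → (q3, ε, AZ)
All input consumed; stack is AZ, not empty, and no further ε-move applies.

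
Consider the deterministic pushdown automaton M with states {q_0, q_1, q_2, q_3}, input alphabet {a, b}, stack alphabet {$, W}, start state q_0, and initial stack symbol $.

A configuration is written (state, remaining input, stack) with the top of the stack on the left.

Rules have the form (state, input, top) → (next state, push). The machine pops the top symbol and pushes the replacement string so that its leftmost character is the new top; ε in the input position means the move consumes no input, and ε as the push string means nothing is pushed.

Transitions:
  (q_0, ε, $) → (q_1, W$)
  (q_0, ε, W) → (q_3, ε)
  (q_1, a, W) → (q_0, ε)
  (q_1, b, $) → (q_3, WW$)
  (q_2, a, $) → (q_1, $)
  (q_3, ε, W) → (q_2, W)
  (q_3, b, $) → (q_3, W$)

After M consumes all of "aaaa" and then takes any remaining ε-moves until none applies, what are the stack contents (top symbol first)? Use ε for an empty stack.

(q_0, aaaa, $) ⊢ (q_1, aaaa, W$) ⊢ (q_0, aaa, $) ⊢ (q_1, aaa, W$) ⊢ (q_0, aa, $) ⊢ (q_1, aa, W$) ⊢ (q_0, a, $) ⊢ (q_1, a, W$) ⊢ (q_0, ε, $) ⊢ (q_1, ε, W$)
All input consumed in state q_1 with stack W$.

W$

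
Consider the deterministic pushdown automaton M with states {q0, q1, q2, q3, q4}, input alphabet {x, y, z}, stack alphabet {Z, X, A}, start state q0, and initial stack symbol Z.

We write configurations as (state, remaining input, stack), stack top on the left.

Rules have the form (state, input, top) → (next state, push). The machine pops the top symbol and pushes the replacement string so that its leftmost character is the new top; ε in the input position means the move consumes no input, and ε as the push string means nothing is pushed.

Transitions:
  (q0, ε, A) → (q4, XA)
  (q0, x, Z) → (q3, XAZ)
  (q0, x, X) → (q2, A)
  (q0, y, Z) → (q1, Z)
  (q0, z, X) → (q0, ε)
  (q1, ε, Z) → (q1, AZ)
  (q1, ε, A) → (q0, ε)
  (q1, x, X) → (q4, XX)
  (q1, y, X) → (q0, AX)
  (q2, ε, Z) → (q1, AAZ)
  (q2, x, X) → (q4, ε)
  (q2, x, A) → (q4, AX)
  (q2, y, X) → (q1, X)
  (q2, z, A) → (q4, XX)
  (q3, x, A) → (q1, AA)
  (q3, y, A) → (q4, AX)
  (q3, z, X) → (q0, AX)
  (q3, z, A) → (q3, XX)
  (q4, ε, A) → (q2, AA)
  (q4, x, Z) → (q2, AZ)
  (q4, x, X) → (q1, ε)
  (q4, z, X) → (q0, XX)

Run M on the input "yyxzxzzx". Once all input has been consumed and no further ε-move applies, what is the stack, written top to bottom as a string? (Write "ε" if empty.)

AXAZ

(q0, yyxzxzzx, Z) ⊢ (q1, yxzxzzx, Z) ⊢ (q1, yxzxzzx, AZ) ⊢ (q0, yxzxzzx, Z) ⊢ (q1, xzxzzx, Z) ⊢ (q1, xzxzzx, AZ) ⊢ (q0, xzxzzx, Z) ⊢ (q3, zxzzx, XAZ) ⊢ (q0, xzzx, AXAZ) ⊢ (q4, xzzx, XAXAZ) ⊢ (q1, zzx, AXAZ) ⊢ (q0, zzx, XAZ) ⊢ (q0, zx, AZ) ⊢ (q4, zx, XAZ) ⊢ (q0, x, XXAZ) ⊢ (q2, ε, AXAZ)
All input consumed in state q2 with stack AXAZ.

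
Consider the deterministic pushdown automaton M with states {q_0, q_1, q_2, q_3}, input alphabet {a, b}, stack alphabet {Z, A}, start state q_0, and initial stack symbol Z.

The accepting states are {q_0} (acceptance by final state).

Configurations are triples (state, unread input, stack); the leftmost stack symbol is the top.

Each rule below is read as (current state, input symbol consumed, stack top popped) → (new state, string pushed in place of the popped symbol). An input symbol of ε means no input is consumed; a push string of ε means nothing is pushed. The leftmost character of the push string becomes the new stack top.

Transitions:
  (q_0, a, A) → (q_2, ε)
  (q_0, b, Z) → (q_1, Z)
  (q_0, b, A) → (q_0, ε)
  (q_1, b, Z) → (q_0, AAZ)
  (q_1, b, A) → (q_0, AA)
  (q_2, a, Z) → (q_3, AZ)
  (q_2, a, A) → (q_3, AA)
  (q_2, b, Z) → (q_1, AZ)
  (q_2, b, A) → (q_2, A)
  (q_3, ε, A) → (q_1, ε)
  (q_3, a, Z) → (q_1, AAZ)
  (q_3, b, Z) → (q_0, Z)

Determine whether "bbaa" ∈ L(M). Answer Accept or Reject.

Reject

(q_0, bbaa, Z)
  read b, top Z: go to q_1, push Z → (q_1, baa, Z)
  read b, top Z: go to q_0, push AAZ → (q_0, aa, AAZ)
  read a, top A: go to q_2, push ε → (q_2, a, AZ)
  read a, top A: go to q_3, push AA → (q_3, ε, AAZ)
  ε-move, top A: go to q_1, push ε → (q_1, ε, AZ)
All input consumed; state q_1 ∉ F and no further ε-move applies.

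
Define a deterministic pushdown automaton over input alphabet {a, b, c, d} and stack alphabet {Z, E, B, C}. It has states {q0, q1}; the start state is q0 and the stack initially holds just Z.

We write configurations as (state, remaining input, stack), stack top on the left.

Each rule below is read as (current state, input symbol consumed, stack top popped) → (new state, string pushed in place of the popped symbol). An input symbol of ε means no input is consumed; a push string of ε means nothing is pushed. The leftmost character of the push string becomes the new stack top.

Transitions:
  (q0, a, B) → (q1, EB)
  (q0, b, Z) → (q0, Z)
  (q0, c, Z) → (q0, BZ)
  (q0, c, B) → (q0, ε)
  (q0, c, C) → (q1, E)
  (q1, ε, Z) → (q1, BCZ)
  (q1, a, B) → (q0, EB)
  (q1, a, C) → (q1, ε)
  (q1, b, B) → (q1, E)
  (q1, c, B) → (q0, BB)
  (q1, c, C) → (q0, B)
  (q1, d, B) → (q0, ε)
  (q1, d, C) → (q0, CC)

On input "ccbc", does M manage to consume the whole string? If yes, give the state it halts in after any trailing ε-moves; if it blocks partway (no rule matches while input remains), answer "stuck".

(q0, ccbc, Z)
  read c, top Z: go to q0, push BZ → (q0, cbc, BZ)
  read c, top B: go to q0, push ε → (q0, bc, Z)
  read b, top Z: go to q0, push Z → (q0, c, Z)
  read c, top Z: go to q0, push BZ → (q0, ε, BZ)
All input consumed; M is in state q0.

q0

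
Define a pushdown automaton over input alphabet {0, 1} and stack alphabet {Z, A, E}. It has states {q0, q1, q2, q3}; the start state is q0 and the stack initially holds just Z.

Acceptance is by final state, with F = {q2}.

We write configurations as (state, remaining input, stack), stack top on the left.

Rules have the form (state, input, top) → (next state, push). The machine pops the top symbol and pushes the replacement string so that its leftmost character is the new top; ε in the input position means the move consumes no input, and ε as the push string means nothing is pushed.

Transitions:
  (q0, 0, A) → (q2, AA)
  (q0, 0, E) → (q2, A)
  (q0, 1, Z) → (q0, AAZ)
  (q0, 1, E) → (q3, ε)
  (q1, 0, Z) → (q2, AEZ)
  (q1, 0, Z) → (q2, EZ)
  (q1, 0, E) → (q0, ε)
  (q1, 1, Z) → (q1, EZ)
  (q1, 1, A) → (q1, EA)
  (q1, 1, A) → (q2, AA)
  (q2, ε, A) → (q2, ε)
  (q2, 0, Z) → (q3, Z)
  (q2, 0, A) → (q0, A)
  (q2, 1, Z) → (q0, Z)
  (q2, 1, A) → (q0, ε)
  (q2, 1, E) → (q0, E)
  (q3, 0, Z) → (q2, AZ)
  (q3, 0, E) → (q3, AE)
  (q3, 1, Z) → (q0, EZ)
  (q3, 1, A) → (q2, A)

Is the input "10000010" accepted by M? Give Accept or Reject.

One accepting computation: (q0, 10000010, Z) ⊢ (q0, 0000010, AAZ) ⊢ (q2, 000010, AAAZ) ⊢ (q0, 00010, AAAZ) ⊢ (q2, 0010, AAAAZ) ⊢ (q0, 010, AAAAZ) ⊢ (q2, 10, AAAAAZ) ⊢ (q0, 0, AAAAZ) ⊢ (q2, ε, AAAAAZ)
All input consumed and state q2 ∈ F.

Accept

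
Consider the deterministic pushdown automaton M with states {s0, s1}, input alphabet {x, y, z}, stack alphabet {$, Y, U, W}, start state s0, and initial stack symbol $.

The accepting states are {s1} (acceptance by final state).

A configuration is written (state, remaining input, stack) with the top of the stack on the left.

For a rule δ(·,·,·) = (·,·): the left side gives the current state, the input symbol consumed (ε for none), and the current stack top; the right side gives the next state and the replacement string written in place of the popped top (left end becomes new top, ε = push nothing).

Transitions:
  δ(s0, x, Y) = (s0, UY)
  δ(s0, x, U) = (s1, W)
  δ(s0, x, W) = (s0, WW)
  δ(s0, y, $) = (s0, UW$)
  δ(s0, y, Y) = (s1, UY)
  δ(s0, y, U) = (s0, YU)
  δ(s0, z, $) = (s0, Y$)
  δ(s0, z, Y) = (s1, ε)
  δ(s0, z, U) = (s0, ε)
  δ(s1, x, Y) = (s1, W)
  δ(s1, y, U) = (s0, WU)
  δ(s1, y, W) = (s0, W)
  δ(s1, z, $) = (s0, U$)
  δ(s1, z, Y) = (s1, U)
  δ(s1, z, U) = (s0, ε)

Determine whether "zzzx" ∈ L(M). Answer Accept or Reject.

(s0, zzzx, $) ⊢ (s0, zzx, Y$) ⊢ (s1, zx, $) ⊢ (s0, x, U$) ⊢ (s1, ε, W$)
All input consumed; state s1 ∈ F.

Accept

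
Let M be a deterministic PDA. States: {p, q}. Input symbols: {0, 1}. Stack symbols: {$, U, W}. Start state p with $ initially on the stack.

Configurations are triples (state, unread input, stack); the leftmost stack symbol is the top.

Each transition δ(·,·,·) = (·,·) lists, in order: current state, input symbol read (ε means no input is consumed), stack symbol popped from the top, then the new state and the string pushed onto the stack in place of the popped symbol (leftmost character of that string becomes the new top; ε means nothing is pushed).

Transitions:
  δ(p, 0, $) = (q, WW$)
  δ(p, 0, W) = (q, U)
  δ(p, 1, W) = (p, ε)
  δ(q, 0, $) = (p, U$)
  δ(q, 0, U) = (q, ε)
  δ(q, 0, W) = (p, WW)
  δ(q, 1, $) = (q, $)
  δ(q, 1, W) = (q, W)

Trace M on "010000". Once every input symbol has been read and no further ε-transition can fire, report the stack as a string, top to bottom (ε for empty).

(p, 010000, $)
  read 0, top $: go to q, push WW$ → (q, 10000, WW$)
  read 1, top W: go to q, push W → (q, 0000, WW$)
  read 0, top W: go to p, push WW → (p, 000, WWW$)
  read 0, top W: go to q, push U → (q, 00, UWW$)
  read 0, top U: go to q, push ε → (q, 0, WW$)
  read 0, top W: go to p, push WW → (p, ε, WWW$)
All input consumed in state p with stack WWW$.

WWW$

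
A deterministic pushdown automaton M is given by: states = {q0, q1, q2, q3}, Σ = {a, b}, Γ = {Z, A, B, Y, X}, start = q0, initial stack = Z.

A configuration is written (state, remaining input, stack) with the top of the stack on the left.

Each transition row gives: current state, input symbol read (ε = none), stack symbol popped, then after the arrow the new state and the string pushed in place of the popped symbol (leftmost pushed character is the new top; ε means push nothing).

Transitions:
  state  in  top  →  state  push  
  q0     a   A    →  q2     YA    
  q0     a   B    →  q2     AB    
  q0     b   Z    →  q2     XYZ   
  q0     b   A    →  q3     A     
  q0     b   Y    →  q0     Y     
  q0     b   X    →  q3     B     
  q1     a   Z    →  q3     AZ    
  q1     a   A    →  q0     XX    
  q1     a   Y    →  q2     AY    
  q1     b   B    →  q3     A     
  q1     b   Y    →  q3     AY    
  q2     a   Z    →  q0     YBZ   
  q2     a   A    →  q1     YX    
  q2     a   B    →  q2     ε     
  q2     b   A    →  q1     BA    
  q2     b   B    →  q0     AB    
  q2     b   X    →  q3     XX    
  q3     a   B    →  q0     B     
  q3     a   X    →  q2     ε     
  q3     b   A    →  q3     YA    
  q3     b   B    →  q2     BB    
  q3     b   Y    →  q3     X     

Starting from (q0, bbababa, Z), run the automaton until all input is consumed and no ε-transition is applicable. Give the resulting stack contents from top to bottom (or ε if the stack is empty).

XYZ

(q0, bbababa, Z)
  read b, top Z: go to q2, push XYZ → (q2, bababa, XYZ)
  read b, top X: go to q3, push XX → (q3, ababa, XXYZ)
  read a, top X: go to q2, push ε → (q2, baba, XYZ)
  read b, top X: go to q3, push XX → (q3, aba, XXYZ)
  read a, top X: go to q2, push ε → (q2, ba, XYZ)
  read b, top X: go to q3, push XX → (q3, a, XXYZ)
  read a, top X: go to q2, push ε → (q2, ε, XYZ)
All input consumed in state q2 with stack XYZ.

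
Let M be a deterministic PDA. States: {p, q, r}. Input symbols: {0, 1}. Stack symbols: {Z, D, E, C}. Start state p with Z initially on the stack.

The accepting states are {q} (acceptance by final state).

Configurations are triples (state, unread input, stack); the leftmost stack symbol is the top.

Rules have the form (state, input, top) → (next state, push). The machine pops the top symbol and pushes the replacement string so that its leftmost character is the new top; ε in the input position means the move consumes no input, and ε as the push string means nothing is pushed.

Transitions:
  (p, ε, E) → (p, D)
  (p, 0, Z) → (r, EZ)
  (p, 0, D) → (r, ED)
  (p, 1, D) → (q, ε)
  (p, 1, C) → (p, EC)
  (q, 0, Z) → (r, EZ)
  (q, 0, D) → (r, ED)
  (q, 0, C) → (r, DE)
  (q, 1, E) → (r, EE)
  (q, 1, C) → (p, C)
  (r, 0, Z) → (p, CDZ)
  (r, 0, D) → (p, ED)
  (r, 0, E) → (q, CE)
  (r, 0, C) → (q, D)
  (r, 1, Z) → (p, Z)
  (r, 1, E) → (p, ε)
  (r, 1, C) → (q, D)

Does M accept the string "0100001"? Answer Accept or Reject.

Accept

(p, 0100001, Z) ⊢ (r, 100001, EZ) ⊢ (p, 00001, Z) ⊢ (r, 0001, EZ) ⊢ (q, 001, CEZ) ⊢ (r, 01, DEEZ) ⊢ (p, 1, EDEEZ) ⊢ (p, 1, DDEEZ) ⊢ (q, ε, DEEZ)
All input consumed; state q ∈ F.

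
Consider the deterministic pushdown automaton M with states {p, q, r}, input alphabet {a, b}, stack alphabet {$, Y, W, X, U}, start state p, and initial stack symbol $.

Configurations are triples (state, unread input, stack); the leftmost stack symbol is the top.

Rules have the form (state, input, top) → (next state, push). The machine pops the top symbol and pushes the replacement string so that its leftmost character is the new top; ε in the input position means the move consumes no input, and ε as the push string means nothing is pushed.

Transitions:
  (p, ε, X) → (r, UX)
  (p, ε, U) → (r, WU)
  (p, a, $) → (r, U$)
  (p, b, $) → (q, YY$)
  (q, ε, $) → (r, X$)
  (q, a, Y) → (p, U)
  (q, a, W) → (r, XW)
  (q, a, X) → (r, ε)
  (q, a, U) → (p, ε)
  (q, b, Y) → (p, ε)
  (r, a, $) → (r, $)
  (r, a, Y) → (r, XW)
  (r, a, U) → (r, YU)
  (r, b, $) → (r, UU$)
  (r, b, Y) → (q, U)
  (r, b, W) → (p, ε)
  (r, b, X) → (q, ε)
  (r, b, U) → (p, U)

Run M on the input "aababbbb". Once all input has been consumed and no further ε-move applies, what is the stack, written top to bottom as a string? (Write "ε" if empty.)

WU$

(p, aababbbb, $)
  read a, top $: go to r, push U$ → (r, ababbbb, U$)
  read a, top U: go to r, push YU → (r, babbbb, YU$)
  read b, top Y: go to q, push U → (q, abbbb, UU$)
  read a, top U: go to p, push ε → (p, bbbb, U$)
  ε-move, top U: go to r, push WU → (r, bbbb, WU$)
  read b, top W: go to p, push ε → (p, bbb, U$)
  ε-move, top U: go to r, push WU → (r, bbb, WU$)
  read b, top W: go to p, push ε → (p, bb, U$)
  ε-move, top U: go to r, push WU → (r, bb, WU$)
  read b, top W: go to p, push ε → (p, b, U$)
  ε-move, top U: go to r, push WU → (r, b, WU$)
  read b, top W: go to p, push ε → (p, ε, U$)
  ε-move, top U: go to r, push WU → (r, ε, WU$)
All input consumed in state r with stack WU$.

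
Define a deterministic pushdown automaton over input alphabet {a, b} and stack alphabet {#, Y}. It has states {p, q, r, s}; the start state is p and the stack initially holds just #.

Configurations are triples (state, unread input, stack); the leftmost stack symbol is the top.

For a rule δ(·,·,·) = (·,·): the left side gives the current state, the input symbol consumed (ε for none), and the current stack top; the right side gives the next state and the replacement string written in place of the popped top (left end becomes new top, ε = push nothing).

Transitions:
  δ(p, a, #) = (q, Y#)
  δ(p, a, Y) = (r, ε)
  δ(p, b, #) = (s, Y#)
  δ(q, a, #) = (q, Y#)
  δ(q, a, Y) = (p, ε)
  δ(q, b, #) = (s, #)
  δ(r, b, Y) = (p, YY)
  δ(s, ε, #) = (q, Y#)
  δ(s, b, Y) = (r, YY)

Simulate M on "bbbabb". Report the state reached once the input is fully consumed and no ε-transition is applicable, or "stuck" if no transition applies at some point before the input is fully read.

(p, bbbabb, #)
  read b, top #: go to s, push Y# → (s, bbabb, Y#)
  read b, top Y: go to r, push YY → (r, babb, YY#)
  read b, top Y: go to p, push YY → (p, abb, YYY#)
  read a, top Y: go to r, push ε → (r, bb, YY#)
  read b, top Y: go to p, push YY → (p, b, YYY#)
No transition for (p, b, top Y); M blocks with input b remaining.

stuck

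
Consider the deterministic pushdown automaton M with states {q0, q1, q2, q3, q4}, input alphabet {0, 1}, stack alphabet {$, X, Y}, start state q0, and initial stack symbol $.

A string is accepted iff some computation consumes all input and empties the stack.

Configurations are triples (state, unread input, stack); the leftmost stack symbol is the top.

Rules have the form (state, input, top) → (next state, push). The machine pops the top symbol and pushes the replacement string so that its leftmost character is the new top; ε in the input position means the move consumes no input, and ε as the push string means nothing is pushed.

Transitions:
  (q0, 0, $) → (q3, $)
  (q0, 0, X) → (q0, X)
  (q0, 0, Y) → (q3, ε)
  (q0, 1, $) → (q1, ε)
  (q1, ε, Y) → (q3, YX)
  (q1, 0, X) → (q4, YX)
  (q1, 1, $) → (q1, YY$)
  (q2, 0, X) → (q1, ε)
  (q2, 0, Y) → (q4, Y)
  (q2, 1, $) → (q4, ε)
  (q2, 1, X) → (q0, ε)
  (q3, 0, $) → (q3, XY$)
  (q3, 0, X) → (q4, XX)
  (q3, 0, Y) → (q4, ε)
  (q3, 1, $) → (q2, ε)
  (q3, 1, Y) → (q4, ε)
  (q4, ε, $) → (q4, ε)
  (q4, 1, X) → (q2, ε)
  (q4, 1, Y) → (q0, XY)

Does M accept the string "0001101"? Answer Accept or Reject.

(q0, 0001101, $)
  read 0, top $: go to q3, push $ → (q3, 001101, $)
  read 0, top $: go to q3, push XY$ → (q3, 01101, XY$)
  read 0, top X: go to q4, push XX → (q4, 1101, XXY$)
  read 1, top X: go to q2, push ε → (q2, 101, XY$)
  read 1, top X: go to q0, push ε → (q0, 01, Y$)
  read 0, top Y: go to q3, push ε → (q3, 1, $)
  read 1, top $: go to q2, push ε → (q2, ε, ε)
All input consumed and the stack is empty.

Accept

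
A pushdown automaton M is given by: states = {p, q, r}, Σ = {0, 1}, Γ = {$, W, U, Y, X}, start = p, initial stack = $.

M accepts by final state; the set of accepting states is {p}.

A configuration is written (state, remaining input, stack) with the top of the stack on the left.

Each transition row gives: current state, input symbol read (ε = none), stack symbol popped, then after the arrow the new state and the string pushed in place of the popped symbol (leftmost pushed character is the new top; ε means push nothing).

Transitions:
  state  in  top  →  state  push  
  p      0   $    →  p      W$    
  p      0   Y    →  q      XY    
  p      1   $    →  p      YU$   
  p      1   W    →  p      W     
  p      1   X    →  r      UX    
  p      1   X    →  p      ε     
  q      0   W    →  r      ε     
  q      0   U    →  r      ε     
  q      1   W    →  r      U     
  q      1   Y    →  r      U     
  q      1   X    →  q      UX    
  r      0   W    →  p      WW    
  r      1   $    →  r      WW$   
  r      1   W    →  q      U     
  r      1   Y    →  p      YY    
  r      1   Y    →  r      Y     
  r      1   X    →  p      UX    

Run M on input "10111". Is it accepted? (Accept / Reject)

No computation consumes all input and reaches a final state.

Reject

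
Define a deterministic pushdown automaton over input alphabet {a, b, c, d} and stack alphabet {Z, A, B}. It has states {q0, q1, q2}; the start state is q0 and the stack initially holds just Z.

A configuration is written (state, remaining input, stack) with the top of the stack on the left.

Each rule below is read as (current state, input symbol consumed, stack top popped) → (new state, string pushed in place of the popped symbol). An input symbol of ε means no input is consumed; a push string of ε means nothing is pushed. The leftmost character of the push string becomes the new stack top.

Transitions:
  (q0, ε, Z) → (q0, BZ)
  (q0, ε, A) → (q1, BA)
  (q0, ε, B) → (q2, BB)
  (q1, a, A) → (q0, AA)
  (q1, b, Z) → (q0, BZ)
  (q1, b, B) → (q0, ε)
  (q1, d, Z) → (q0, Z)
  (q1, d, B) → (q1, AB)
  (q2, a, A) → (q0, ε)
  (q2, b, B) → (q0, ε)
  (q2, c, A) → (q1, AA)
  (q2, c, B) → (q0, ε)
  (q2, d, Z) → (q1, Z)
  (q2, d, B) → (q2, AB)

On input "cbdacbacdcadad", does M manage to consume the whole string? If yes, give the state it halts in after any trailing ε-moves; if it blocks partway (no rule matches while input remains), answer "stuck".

(q0, cbdacbacdcadad, Z) ⊢ (q0, cbdacbacdcadad, BZ) ⊢ (q2, cbdacbacdcadad, BBZ) ⊢ (q0, bdacbacdcadad, BZ) ⊢ (q2, bdacbacdcadad, BBZ) ⊢ (q0, dacbacdcadad, BZ) ⊢ (q2, dacbacdcadad, BBZ) ⊢ (q2, acbacdcadad, ABBZ) ⊢ (q0, cbacdcadad, BBZ) ⊢ (q2, cbacdcadad, BBBZ) ⊢ (q0, bacdcadad, BBZ) ⊢ (q2, bacdcadad, BBBZ) ⊢ (q0, acdcadad, BBZ) ⊢ (q2, acdcadad, BBBZ)
No transition for (q2, a, top B); M blocks with input acdcadad remaining.

stuck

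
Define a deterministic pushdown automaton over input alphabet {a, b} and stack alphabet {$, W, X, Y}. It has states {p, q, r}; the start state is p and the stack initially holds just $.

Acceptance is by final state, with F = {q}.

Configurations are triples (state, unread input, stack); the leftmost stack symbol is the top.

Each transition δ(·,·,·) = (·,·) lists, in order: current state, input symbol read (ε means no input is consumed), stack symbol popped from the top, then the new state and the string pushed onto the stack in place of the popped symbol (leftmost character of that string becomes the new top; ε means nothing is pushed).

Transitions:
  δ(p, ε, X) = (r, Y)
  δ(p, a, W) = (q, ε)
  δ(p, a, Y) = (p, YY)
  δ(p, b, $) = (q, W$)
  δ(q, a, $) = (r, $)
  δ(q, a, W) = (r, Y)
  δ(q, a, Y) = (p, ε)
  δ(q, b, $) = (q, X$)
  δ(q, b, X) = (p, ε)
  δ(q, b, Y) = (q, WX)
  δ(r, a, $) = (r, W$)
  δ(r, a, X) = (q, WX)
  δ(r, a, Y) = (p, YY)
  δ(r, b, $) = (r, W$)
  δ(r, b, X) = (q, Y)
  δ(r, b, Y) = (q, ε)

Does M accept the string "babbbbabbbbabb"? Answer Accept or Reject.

(p, babbbbabbbbabb, $) ⊢ (q, abbbbabbbbabb, W$) ⊢ (r, bbbbabbbbabb, Y$) ⊢ (q, bbbabbbbabb, $) ⊢ (q, bbabbbbabb, X$) ⊢ (p, babbbbabb, $) ⊢ (q, abbbbabb, W$) ⊢ (r, bbbbabb, Y$) ⊢ (q, bbbabb, $) ⊢ (q, bbabb, X$) ⊢ (p, babb, $) ⊢ (q, abb, W$) ⊢ (r, bb, Y$) ⊢ (q, b, $) ⊢ (q, ε, X$)
All input consumed; state q ∈ F.

Accept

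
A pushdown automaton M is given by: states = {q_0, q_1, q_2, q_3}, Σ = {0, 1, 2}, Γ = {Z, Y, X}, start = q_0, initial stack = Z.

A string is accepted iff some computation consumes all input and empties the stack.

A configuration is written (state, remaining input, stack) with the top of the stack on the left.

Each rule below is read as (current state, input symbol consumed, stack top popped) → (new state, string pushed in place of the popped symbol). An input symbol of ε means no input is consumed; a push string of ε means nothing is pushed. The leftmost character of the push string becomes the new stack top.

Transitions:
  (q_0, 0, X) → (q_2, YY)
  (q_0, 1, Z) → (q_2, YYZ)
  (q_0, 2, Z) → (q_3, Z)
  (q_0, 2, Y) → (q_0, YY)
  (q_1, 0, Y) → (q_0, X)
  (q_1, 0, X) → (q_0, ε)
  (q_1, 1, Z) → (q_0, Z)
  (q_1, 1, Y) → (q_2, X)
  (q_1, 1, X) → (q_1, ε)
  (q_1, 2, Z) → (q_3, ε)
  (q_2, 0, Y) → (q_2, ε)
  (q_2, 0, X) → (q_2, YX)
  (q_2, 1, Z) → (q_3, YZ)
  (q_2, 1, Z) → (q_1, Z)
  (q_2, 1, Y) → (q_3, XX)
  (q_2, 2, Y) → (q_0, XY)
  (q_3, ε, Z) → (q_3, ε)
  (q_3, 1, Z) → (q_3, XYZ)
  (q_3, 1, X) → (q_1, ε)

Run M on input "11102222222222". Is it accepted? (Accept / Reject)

Reject

No computation consumes all input and empties the stack.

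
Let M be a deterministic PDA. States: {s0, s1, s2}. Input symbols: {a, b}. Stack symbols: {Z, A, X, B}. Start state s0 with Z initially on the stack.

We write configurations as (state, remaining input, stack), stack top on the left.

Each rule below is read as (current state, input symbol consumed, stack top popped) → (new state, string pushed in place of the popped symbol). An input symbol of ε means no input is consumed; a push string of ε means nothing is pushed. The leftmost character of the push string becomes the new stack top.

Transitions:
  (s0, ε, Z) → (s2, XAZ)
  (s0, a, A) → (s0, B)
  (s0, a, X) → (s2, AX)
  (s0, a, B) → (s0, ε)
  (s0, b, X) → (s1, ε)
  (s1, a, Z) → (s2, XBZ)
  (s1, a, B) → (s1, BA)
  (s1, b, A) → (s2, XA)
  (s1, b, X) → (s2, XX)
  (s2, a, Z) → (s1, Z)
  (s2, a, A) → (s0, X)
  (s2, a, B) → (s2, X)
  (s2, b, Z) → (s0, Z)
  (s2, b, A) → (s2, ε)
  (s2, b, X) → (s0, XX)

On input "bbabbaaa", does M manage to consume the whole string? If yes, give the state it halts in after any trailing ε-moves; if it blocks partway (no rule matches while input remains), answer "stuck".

(s0, bbabbaaa, Z) ⊢ (s2, bbabbaaa, XAZ) ⊢ (s0, babbaaa, XXAZ) ⊢ (s1, abbaaa, XAZ)
No transition for (s1, a, top X); M blocks with input abbaaa remaining.

stuck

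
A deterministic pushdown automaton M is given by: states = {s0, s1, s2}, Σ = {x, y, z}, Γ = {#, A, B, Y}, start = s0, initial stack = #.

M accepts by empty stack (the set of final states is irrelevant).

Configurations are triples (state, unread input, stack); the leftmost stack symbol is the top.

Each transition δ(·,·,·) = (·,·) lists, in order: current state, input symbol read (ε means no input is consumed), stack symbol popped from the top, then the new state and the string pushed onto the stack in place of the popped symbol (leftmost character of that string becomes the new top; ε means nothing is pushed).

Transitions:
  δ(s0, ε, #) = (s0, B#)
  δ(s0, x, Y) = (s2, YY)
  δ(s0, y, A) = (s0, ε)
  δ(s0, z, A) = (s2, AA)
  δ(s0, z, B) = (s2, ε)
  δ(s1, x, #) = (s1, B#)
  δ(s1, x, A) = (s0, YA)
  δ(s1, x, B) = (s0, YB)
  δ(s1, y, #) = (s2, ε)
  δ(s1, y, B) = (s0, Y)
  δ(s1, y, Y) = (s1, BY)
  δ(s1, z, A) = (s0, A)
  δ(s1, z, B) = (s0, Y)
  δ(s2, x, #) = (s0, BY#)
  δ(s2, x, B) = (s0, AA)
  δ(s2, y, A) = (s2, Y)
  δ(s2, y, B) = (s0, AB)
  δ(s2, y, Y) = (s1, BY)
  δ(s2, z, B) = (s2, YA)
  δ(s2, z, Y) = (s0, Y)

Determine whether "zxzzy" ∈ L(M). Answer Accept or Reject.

(s0, zxzzy, #) ⊢ (s0, zxzzy, B#) ⊢ (s2, xzzy, #) ⊢ (s0, zzy, BY#) ⊢ (s2, zy, Y#) ⊢ (s0, y, Y#)
No transition applies at (s0, y, Y#); input not fully consumed.

Reject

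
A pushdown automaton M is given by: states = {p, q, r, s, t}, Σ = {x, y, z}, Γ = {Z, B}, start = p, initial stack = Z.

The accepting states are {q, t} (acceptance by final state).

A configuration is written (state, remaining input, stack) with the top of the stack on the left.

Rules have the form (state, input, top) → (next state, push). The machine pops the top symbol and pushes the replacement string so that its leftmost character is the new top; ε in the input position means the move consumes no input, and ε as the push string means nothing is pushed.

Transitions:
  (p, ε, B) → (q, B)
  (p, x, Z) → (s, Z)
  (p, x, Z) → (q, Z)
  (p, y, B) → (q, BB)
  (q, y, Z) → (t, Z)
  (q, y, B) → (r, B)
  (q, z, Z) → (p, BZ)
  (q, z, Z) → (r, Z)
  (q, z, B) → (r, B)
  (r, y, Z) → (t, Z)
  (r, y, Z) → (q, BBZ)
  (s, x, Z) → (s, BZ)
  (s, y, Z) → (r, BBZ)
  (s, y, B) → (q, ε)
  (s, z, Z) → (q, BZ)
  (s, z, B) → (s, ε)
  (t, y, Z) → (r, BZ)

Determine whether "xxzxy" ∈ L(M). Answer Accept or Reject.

Accept

One accepting computation: (p, xxzxy, Z) ⊢ (s, xzxy, Z) ⊢ (s, zxy, BZ) ⊢ (s, xy, Z) ⊢ (s, y, BZ) ⊢ (q, ε, Z)
All input consumed and state q ∈ F.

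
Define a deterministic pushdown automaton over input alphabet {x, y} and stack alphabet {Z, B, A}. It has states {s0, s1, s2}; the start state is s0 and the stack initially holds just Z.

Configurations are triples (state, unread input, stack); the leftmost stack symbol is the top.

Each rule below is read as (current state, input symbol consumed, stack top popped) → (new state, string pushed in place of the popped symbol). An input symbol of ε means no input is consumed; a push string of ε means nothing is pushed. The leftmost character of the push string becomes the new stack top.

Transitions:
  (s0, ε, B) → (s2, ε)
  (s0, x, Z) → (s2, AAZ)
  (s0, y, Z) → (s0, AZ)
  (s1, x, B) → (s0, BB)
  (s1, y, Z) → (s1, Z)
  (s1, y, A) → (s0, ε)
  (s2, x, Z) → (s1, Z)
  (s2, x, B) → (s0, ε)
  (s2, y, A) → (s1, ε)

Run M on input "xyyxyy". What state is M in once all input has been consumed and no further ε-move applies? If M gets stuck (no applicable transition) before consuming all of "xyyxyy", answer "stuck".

s0

(s0, xyyxyy, Z)
  read x, top Z: go to s2, push AAZ → (s2, yyxyy, AAZ)
  read y, top A: go to s1, push ε → (s1, yxyy, AZ)
  read y, top A: go to s0, push ε → (s0, xyy, Z)
  read x, top Z: go to s2, push AAZ → (s2, yy, AAZ)
  read y, top A: go to s1, push ε → (s1, y, AZ)
  read y, top A: go to s0, push ε → (s0, ε, Z)
All input consumed; M is in state s0.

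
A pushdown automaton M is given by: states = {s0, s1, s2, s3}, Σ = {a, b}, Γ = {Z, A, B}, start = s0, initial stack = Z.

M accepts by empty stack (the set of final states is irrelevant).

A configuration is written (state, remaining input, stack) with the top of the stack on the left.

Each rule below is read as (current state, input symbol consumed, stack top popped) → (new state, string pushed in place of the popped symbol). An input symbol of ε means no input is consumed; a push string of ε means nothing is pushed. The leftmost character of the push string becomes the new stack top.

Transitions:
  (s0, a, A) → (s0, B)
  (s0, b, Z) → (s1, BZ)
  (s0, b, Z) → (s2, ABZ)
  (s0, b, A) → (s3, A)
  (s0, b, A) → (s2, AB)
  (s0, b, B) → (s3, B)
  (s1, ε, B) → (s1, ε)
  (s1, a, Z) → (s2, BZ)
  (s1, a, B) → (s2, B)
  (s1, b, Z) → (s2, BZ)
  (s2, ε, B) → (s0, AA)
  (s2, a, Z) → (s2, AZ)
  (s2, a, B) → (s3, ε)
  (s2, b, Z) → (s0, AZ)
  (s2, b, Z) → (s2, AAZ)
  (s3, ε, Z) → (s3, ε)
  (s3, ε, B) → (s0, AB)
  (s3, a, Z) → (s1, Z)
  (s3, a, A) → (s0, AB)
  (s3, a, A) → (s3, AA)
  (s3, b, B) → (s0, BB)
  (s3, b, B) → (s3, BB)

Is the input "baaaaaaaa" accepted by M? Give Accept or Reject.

Accept

One accepting computation: (s0, baaaaaaaa, Z) ⊢ (s1, aaaaaaaa, BZ) ⊢ (s2, aaaaaaa, BZ) ⊢ (s3, aaaaaa, Z) ⊢ (s1, aaaaa, Z) ⊢ (s2, aaaa, BZ) ⊢ (s3, aaa, Z) ⊢ (s1, aa, Z) ⊢ (s2, a, BZ) ⊢ (s3, ε, Z) ⊢ (s3, ε, ε)
All input consumed and the stack is empty.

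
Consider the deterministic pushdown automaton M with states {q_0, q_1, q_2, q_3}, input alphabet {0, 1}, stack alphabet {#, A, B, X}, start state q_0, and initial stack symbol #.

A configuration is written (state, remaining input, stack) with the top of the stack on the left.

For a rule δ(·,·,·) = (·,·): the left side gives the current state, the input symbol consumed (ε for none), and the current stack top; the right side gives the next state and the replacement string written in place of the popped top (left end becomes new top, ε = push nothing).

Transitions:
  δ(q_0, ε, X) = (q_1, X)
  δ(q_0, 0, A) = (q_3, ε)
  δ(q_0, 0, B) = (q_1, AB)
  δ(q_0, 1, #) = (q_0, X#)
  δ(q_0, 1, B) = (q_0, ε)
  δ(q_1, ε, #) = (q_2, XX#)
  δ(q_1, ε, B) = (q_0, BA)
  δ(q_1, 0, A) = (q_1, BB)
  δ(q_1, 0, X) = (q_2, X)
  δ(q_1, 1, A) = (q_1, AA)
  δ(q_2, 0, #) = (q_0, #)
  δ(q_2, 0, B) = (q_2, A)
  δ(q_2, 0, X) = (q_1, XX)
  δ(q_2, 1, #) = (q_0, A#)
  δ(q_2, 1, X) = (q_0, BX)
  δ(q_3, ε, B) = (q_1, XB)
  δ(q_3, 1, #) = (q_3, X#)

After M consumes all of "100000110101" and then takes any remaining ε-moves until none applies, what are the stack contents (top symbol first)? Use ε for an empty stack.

(q_0, 100000110101, #) ⊢ (q_0, 00000110101, X#) ⊢ (q_1, 00000110101, X#) ⊢ (q_2, 0000110101, X#) ⊢ (q_1, 000110101, XX#) ⊢ (q_2, 00110101, XX#) ⊢ (q_1, 0110101, XXX#) ⊢ (q_2, 110101, XXX#) ⊢ (q_0, 10101, BXXX#) ⊢ (q_0, 0101, XXX#) ⊢ (q_1, 0101, XXX#) ⊢ (q_2, 101, XXX#) ⊢ (q_0, 01, BXXX#) ⊢ (q_1, 1, ABXXX#) ⊢ (q_1, ε, AABXXX#)
All input consumed in state q_1 with stack AABXXX#.

AABXXX#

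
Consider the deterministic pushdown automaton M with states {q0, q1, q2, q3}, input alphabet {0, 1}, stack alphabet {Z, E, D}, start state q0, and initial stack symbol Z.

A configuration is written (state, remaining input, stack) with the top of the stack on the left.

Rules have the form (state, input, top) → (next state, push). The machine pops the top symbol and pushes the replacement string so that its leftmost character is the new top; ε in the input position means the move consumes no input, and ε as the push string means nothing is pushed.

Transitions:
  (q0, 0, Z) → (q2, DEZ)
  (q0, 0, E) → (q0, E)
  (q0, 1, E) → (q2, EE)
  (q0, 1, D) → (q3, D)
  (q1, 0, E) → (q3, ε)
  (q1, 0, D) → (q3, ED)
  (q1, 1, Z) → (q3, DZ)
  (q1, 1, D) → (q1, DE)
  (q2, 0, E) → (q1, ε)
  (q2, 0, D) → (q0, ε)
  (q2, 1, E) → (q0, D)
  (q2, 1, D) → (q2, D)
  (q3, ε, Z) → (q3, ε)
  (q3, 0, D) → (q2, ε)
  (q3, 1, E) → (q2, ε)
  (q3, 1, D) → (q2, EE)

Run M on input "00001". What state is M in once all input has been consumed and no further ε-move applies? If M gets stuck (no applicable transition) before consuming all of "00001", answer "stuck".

q2

(q0, 00001, Z)
  read 0, top Z: go to q2, push DEZ → (q2, 0001, DEZ)
  read 0, top D: go to q0, push ε → (q0, 001, EZ)
  read 0, top E: go to q0, push E → (q0, 01, EZ)
  read 0, top E: go to q0, push E → (q0, 1, EZ)
  read 1, top E: go to q2, push EE → (q2, ε, EEZ)
All input consumed; M is in state q2.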